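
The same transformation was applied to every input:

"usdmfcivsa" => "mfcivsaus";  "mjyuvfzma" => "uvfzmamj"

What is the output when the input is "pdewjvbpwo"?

wjvbpwopd

The pattern: move the first 3 characters to the end (rotate left by 3), then delete the last character.
On "pdewjvbpwo": the first step gives "wjvbpwopde", and the second then gives "wjvbpwopd".
(Check on "mjyuvfzma": → "uvfzmamjy" → "uvfzmamj" ✓)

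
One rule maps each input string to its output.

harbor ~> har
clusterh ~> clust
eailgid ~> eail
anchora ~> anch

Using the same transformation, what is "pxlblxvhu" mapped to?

pxlblx

In each case the input is transformed by: delete the last 3 characters.
Doing the same to "pxlblxvhu": "pxlblx".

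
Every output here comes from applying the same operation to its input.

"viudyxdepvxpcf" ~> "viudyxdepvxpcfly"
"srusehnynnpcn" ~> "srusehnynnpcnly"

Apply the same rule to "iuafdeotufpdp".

The pattern: append "ly".
For "iuafdeotufpdp" the result is "iuafdeotufpdply".

iuafdeotufpdply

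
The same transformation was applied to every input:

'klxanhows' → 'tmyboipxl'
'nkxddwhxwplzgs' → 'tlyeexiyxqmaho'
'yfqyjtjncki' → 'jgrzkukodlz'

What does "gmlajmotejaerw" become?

What's happening: shift every letter 1 place forward in the alphabet (wrapping around), then swap the first and last characters.
On "gmlajmotejaerw": the first step gives "hnmbknpufkbfsx", and the second then gives "xnmbknpufkbfsh".

xnmbknpufkbfsh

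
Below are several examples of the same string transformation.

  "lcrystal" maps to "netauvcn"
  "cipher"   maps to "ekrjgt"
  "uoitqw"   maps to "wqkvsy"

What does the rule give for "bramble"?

The transformation: shift every letter 2 places forward in the alphabet (wrapping around).
For "bramble" the result is "dtcodng".

dtcodng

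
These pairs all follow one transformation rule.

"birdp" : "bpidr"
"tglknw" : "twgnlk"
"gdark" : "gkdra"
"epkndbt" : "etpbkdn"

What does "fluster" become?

The pattern: take characters alternately from the front and the back (1st, last, 2nd, 2nd-last, ...).
Applying that to "fluster" gives "frleuts".

frleuts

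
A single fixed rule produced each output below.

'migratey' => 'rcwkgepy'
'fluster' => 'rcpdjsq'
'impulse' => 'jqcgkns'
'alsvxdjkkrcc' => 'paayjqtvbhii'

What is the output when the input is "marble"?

The rule is to shift every letter 2 places backward in the alphabet (wrapping around), then move the last 3 characters to the front (rotate right by 3).
Applying both steps to "marble": "kypzjc", then "zjckyp".

zjckyp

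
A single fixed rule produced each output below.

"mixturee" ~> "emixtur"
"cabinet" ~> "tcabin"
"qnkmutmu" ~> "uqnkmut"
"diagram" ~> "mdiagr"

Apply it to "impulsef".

fimpuls

Looking at the pairs, the operation is to move the last 2 characters to the front (rotate right by 2), then delete the first character.
Working it through for "impulsef": intermediate "efimpuls", final "fimpuls".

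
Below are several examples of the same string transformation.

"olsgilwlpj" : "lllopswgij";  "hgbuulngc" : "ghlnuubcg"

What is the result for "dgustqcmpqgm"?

The transformation: sort the characters into alphabetical order, then move the first 3 characters to the end (rotate left by 3).
Doing the same to "dgustqcmpqgm": "gmmpqqstucdg".

gmmpqqstucdg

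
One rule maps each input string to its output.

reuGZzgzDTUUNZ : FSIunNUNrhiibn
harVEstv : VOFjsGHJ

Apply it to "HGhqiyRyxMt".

vuVEWMfMLaH

Rule — flip the case of every letter, then shift every letter 12 places backward in the alphabet (wrapping around).
On "HGhqiyRyxMt": the first step gives "hgHQIYrYXmT", and the second then gives "vuVEWMfMLaH".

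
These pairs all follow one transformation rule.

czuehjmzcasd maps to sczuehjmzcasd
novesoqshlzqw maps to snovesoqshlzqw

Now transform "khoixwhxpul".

skhoixwhxpul

What's happening: prepend "s".
"khoixwhxpul" → "skhoixwhxpul".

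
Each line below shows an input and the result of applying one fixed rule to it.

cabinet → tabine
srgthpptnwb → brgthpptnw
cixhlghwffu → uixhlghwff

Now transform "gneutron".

nneutro

The transformation: delete the first character, then move the last character to the front.
Starting from "gneutron": after the first operation, "neutron"; after the second, "nneutro".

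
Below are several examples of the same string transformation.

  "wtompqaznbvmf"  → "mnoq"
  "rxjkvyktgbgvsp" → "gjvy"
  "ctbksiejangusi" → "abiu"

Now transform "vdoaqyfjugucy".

couy

What's happening: keep one character in every 3, starting at position 3 (positions 3rd, 6th, 9th, ...), then sort the characters into alphabetical order.
"vdoaqyfjugucy" → "oyuc" → "couy".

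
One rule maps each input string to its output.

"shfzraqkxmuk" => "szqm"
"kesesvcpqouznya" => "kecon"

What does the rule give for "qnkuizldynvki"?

qulni

Each output is the input with this applied: keep one character in every 3, starting at position 1 (positions 1st, 4th, 7th, ...).
For "qnkuizldynvki" the result is "qulni".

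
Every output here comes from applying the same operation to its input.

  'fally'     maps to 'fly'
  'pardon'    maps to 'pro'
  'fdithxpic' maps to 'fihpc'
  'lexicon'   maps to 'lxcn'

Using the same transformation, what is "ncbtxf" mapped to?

Looking at the pairs, the operation is to keep every other character starting from the first (positions 1st, 3rd, 5th, ...).
Doing the same to "ncbtxf": "nbx".

nbx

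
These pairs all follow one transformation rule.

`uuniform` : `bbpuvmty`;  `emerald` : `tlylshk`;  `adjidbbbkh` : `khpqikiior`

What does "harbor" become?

What's happening: swap each adjacent pair of characters (1↔2, 3↔4, ...), then shift every letter 7 places forward in the alphabet (wrapping around).
Applying both steps to "harbor": "ahbrro", then "hoiyyv".

hoiyyv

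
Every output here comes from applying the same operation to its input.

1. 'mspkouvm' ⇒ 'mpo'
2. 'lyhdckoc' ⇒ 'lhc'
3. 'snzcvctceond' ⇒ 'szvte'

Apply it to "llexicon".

lei

Rule — delete the last 3 characters, then keep every other character starting from the first (positions 1st, 3rd, 5th, ...).
On "llexicon": the first step gives "llexi", and the second then gives "lei".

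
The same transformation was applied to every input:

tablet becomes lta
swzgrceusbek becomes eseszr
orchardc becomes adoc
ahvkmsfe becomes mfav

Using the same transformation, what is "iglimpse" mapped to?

The rule is to swap the front and back halves of the string, then keep every other character starting from the first (positions 1st, 3rd, 5th, ...).
Applying both steps to "iglimpse": "mpseigli", then "msil".

msil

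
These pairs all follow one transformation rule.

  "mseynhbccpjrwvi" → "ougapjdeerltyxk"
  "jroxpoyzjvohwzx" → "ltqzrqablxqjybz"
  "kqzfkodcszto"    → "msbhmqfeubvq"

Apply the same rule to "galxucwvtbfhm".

What's happening: shift every letter 2 places forward in the alphabet (wrapping around).
For "galxucwvtbfhm" the result is "icnzweyxvdhjo".

icnzweyxvdhjo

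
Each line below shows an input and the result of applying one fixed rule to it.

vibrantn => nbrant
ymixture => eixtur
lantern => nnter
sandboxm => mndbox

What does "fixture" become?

extur

Rule — delete the first 2 characters, then move the last character to the front.
Applying both steps to "fixture": "xture", then "extur".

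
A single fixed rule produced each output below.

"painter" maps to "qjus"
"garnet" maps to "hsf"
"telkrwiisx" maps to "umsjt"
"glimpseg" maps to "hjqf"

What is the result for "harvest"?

isfu

Looking at the pairs, the operation is to shift every letter 1 place forward in the alphabet (wrapping around), then keep every other character starting from the first (positions 1st, 3rd, 5th, ...).
On "harvest": the first step gives "ibswftu", and the second then gives "isfu".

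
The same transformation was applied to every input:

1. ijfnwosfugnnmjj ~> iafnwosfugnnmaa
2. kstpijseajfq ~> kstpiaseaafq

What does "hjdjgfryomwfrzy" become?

hadagfryomwfrzy

What's happening: replace every "j" with "a".
So "hjdjgfryomwfrzy" becomes "hadagfryomwfrzy".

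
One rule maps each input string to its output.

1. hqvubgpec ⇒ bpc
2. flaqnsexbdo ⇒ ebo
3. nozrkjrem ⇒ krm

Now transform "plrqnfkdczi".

Looking at the pairs, the operation is to keep every other character starting from the first (positions 1st, 3rd, 5th, ...), then keep only the last 3 characters.
On "plrqnfkdczi": the first step gives "prnkci", and the second then gives "kci".

kci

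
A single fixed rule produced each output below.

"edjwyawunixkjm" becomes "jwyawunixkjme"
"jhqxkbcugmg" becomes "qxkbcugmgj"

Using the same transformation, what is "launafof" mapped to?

unafofl

In each case the input is transformed by: move the first character to the end, then delete the first character.
For "launafof", step one produces "aunafofl"; step two turns that into "unafofl".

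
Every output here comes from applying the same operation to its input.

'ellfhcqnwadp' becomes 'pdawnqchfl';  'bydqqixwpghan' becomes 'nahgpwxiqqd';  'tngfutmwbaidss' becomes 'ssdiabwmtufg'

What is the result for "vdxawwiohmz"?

zmhoiwwax

The rule is to delete the first 2 characters, then reverse the string.
Working it through for "vdxawwiohmz": intermediate "xawwiohmz", final "zmhoiwwax".
(Check on "bydqqixwpghan": → "dqqixwpghan" → "nahgpwxiqqd" ✓)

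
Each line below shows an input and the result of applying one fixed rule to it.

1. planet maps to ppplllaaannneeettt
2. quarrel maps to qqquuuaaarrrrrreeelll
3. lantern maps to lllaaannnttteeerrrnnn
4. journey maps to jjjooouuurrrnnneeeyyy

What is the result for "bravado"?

Looking at the pairs, the operation is to repeat every character 3 times.
"bravado" → "bbbrrraaavvvaaadddooo".

bbbrrraaavvvaaadddooo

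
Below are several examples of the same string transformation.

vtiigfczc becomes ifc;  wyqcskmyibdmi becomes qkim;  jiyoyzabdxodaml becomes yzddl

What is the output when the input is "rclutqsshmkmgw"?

What's happening: keep one character in every 3, starting at position 3 (positions 3rd, 6th, 9th, ...).
On "rclutqsshmkmgw" that produces "lqhm".

lqhm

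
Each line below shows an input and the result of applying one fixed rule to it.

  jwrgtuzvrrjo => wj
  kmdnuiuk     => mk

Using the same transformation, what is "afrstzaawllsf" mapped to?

fa

The transformation: swap each adjacent pair of characters (1↔2, 3↔4, ...), then keep only the first 2 characters.
Doing the same to "afrstzaawllsf": "fa".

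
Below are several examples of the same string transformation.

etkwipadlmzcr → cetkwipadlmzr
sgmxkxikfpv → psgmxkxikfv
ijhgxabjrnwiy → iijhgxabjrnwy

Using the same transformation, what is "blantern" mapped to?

The transformation: move the last character to the front, then swap the first and last characters.
Starting from "blantern": after the first operation, "nblanter"; after the second, "rblanten".

rblanten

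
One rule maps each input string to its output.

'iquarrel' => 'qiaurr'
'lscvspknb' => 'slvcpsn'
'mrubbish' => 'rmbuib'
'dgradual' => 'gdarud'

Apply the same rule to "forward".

ofwrr

Each output is the input with this applied: swap each adjacent pair of characters (1↔2, 3↔4, ...), then delete the last 2 characters.
For "forward", step one produces "ofwrrad"; step two turns that into "ofwrr".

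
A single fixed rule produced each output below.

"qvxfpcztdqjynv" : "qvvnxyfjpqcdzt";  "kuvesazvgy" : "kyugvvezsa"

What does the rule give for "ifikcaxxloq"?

iqfoilkxcxa

Each output is the input with this applied: take characters alternately from the front and the back (1st, last, 2nd, 2nd-last, ...).
On "ifikcaxxloq" that produces "iqfoilkxcxa".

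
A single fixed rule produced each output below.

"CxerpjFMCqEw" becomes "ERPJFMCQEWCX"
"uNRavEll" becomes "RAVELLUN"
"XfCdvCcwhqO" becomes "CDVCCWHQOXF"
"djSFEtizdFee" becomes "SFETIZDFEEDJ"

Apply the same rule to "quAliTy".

ALITYQU

Rule — move the first 2 characters to the end (rotate left by 2), then convert every letter to uppercase.
Applying both steps to "quAliTy": "AliTyqu", then "ALITYQU".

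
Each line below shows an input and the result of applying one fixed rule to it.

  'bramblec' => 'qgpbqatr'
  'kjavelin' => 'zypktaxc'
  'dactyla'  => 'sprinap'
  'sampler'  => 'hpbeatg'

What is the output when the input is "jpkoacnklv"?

What's happening: shift every letter 11 places backward in the alphabet (wrapping around).
So "jpkoacnklv" becomes "yezdprczak".

yezdprczak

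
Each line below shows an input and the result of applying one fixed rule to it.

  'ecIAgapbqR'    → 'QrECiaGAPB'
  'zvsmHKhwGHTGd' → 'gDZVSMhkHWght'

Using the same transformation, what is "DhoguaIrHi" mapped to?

What's happening: flip the case of every letter, then move the last 2 characters to the front (rotate right by 2).
Working it through for "DhoguaIrHi": intermediate "dHOGUAiRhI", final "hIdHOGUAiR".

hIdHOGUAiR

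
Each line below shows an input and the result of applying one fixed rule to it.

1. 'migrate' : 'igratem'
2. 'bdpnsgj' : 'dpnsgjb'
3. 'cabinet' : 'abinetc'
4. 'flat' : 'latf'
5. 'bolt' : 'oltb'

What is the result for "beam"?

eamb

The rule is to move the first character to the end.
For "beam" the result is "eamb".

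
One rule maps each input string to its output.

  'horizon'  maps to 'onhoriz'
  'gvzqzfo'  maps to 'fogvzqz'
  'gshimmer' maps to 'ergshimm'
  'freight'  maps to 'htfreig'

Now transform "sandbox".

What's happening: move the last 2 characters to the front (rotate right by 2).
So "sandbox" becomes "oxsandb".

oxsandb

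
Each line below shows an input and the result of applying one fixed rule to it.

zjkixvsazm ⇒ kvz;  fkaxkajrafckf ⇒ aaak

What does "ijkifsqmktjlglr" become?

The rule is to keep one character in every 3, starting at position 3 (positions 3rd, 6th, 9th, ...).
Applying that to "ijkifsqmktjlglr" gives "ksklr".

ksklr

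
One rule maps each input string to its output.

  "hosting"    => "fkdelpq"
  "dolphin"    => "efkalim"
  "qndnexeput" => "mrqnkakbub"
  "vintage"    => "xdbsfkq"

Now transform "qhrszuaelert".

The transformation: shift every letter 3 places backward in the alphabet (wrapping around), then move the last 3 characters to the front (rotate right by 3).
Starting from "qhrszuaelert": after the first operation, "neopwrxbiboq"; after the second, "boqneopwrxbi".
(Check on "dolphin": → "alimefk" → "efkalim" ✓)

boqneopwrxbi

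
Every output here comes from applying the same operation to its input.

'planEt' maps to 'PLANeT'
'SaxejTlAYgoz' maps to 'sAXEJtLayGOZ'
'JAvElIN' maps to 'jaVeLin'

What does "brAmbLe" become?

BRaMBlE

What's happening: flip the case of every letter.
On "brAmbLe" that produces "BRaMBlE".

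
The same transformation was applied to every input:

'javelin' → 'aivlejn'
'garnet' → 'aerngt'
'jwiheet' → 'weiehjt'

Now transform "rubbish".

The pattern: take characters alternately from the front and the back (1st, last, 2nd, 2nd-last, ...), then move the first 2 characters to the end (rotate left by 2).
On "rubbish" that produces "usbibrh".
(Check on "jwiheet": → "jtweieh" → "weiehjt" ✓)

usbibrh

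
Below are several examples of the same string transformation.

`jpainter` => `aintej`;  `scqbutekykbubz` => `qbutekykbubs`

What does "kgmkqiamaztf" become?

mkqiamaztk

The rule is to swap the first and last characters, then delete the first 2 characters.
Applying that to "kgmkqiamaztf" gives "mkqiamaztk".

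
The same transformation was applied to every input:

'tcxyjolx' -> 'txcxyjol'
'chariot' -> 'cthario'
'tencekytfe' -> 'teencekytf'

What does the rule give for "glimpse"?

gelimps

The rule is to swap the first and last characters, then move the last character to the front.
For "glimpse", step one produces "elimpsg"; step two turns that into "gelimps".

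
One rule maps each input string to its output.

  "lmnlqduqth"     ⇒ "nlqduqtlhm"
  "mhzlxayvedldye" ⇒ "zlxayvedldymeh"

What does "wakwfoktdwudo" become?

Rule — swap the first and last characters, then move the first 2 characters to the end (rotate left by 2).
On "wakwfoktdwudo": the first step gives "oakwfoktdwudw", and the second then gives "kwfoktdwudwoa".

kwfoktdwudwoa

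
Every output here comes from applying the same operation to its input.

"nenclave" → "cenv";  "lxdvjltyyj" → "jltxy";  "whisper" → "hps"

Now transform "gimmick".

What's happening: sort the characters into alphabetical order, then keep every other character starting from the second (positions 2nd, 4th, 6th, ...).
Starting from "gimmick": after the first operation, "cgiikmm"; after the second, "gim".
(Check on "nenclave": → "aceelnnv" → "cenv" ✓)

gim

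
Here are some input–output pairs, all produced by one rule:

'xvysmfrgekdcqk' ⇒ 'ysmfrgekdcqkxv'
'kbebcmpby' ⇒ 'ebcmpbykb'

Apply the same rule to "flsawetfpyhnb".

sawetfpyhnbfl

Looking at the pairs, the operation is to move the first 2 characters to the end (rotate left by 2).
For "flsawetfpyhnb" the result is "sawetfpyhnbfl".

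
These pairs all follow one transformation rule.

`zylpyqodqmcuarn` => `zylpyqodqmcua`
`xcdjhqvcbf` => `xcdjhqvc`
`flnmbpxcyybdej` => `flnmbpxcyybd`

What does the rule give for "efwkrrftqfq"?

Looking at the pairs, the operation is to delete the last 2 characters.
For "efwkrrftqfq" the result is "efwkrrftq".

efwkrrftq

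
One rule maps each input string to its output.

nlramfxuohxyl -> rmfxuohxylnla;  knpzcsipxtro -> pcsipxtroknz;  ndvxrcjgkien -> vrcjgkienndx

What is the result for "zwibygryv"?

iygryvzwb

Looking at the pairs, the operation is to move the first 3 characters to the end (rotate left by 3), then swap the first and last characters.
Working it through for "zwibygryv": intermediate "bygryvzwi", final "iygryvzwb".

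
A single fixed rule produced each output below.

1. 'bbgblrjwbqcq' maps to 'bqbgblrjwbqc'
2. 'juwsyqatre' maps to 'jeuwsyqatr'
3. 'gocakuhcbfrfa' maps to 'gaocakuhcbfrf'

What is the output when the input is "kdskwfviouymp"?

kpdskwfviouym

The transformation: swap the first and last characters, then move the last character to the front.
Doing the same to "kdskwfviouymp": "kpdskwfviouym".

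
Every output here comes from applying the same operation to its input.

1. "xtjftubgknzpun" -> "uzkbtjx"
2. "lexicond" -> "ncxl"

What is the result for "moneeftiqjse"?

In each case the input is transformed by: keep every other character starting from the first (positions 1st, 3rd, 5th, ...), then reverse the string.
Applying that to "moneeftiqjse" gives "sqtenm".
(Check on "lexicond": → "lxcn" → "ncxl" ✓)

sqtenm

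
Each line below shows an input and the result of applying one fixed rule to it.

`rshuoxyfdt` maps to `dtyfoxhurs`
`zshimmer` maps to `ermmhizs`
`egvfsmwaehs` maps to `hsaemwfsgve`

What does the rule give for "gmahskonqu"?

quonskahgm

Rule — reverse the string, then swap each adjacent pair of characters (1↔2, 3↔4, ...).
Working it through for "gmahskonqu": intermediate "uqnokshamg", final "quonskahgm".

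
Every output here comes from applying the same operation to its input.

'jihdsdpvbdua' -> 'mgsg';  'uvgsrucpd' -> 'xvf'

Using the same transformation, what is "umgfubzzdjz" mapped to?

xicm

What's happening: shift every letter 3 places forward in the alphabet (wrapping around), then keep one character in every 3, starting at position 1 (positions 1st, 4th, 7th, ...).
Starting from "umgfubzzdjz": after the first operation, "xpjixeccgmc"; after the second, "xicm".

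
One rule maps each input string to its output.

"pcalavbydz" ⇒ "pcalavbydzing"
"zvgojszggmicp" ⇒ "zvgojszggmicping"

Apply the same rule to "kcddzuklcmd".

kcddzuklcmding

The pattern: append "ing".
"kcddzuklcmd" → "kcddzuklcmding".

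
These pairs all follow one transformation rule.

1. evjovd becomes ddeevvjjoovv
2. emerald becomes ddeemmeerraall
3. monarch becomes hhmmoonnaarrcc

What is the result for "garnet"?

The pattern: move the last character to the front, then double every character.
"garnet" → "tgarne" → "ttggaarrnnee".

ttggaarrnnee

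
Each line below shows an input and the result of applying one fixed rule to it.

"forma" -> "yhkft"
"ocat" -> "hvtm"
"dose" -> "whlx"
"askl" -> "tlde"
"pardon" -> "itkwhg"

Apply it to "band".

utgw

What's happening: shift every letter 7 places backward in the alphabet (wrapping around).
So "band" becomes "utgw".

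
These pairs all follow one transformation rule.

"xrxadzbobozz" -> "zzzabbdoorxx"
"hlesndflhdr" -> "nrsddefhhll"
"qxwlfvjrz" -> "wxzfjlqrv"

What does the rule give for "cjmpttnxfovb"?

The rule is to sort the characters into alphabetical order, then move the last 3 characters to the front (rotate right by 3).
On "cjmpttnxfovb" that produces "tvxbcfjmnopt".

tvxbcfjmnopt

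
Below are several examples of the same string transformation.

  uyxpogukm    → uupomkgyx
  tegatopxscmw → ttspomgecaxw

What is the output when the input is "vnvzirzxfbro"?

xvvrronifbzz

Each output is the input with this applied: sort the characters into reverse alphabetical order, then move the first 2 characters to the end (rotate left by 2).
Starting from "vnvzirzxfbro": after the first operation, "zzxvvrronifb"; after the second, "xvvrronifbzz".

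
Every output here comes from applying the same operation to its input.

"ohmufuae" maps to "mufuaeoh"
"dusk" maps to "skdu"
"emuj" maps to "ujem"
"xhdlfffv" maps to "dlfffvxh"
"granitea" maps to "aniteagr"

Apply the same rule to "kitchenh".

Rule — move the first 2 characters to the end (rotate left by 2).
For "kitchenh" the result is "tchenhki".

tchenhki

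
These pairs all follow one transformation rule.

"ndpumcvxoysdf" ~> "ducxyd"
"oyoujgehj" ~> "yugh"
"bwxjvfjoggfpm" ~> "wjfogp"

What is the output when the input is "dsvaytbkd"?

The pattern: keep every other character starting from the second (positions 2nd, 4th, 6th, ...).
For "dsvaytbkd" the result is "satk".

satk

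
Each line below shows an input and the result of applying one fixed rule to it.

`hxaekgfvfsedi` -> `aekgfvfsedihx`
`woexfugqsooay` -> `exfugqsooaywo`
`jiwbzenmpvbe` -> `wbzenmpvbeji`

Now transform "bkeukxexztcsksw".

eukxexztcskswbk

The pattern: move the first 2 characters to the end (rotate left by 2).
Applying that to "bkeukxexztcsksw" gives "eukxexztcskswbk".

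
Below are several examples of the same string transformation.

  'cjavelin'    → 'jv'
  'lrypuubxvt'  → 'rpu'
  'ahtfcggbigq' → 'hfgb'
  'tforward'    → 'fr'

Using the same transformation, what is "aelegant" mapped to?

ee

The transformation: delete the last 3 characters, then keep every other character starting from the second (positions 2nd, 4th, 6th, ...).
Starting from "aelegant": after the first operation, "aeleg"; after the second, "ee".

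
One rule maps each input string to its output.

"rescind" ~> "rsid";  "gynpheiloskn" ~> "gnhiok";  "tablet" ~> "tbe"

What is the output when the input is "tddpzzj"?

tdzj

What's happening: keep every other character starting from the first (positions 1st, 3rd, 5th, ...).
Doing the same to "tddpzzj": "tdzj".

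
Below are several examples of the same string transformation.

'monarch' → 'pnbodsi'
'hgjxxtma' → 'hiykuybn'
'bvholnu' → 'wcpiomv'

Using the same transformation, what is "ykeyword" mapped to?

lzzfpxes

In each case the input is transformed by: swap each adjacent pair of characters (1↔2, 3↔4, ...), then shift every letter 1 place forward in the alphabet (wrapping around).
"ykeyword" → "kyyeowdr" → "lzzfpxes".
(Check on "hgjxxtma": → "ghxjtxam" → "hiykuybn" ✓)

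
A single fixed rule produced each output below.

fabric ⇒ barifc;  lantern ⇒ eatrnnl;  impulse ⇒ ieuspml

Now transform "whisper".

Each output is the input with this applied: sort the characters into reverse alphabetical order, then move the last 2 characters to the front (rotate right by 2).
On "whisper": the first step gives "wsrpihe", and the second then gives "hewsrpi".
(Check on "fabric": → "rifcba" → "barifc" ✓)

hewsrpi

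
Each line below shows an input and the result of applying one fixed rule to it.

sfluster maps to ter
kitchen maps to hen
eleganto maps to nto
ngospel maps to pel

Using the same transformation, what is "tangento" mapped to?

nto

Rule — keep only the last 3 characters.
For "tangento" the result is "nto".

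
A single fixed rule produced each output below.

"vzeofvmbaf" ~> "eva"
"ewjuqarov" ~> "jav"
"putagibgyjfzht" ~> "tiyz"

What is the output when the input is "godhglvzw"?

What's happening: keep one character in every 3, starting at position 3 (positions 3rd, 6th, 9th, ...).
"godhglvzw" → "dlw".

dlw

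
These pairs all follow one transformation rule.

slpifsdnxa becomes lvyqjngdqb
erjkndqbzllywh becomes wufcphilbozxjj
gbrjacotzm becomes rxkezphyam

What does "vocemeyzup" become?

xsntmackcw

Rule — shift every letter 2 places backward in the alphabet (wrapping around), then move the last 3 characters to the front (rotate right by 3).
On "vocemeyzup": the first step gives "tmackcwxsn", and the second then gives "xsntmackcw".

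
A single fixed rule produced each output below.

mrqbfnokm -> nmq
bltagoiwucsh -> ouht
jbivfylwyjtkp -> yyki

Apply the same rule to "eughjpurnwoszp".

Looking at the pairs, the operation is to keep one character in every 3, starting at position 3 (positions 3rd, 6th, 9th, ...), then move the first character to the end.
Working it through for "eughjpurnwoszp": intermediate "gpns", final "pnsg".

pnsg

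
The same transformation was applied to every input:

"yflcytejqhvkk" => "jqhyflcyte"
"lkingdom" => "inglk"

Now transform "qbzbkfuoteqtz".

Each output is the input with this applied: delete the last 3 characters, then move the last 3 characters to the front (rotate right by 3).
For "qbzbkfuoteqtz", step one produces "qbzbkfuote"; step two turns that into "oteqbzbkfu".

oteqbzbkfu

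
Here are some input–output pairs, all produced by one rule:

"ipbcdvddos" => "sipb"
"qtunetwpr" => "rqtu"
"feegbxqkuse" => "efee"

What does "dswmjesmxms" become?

The rule is to move the last character to the front, then keep only the first 4 characters.
Starting from "dswmjesmxms": after the first operation, "sdswmjesmxm"; after the second, "sdsw".
(Check on "feegbxqkuse": → "efeegbxqkus" → "efee" ✓)

sdsw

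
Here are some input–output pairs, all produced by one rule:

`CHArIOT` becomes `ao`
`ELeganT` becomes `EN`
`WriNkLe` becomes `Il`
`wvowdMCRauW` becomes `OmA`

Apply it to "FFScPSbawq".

ssW

The transformation: flip the case of every letter, then keep one character in every 3, starting at position 3 (positions 3rd, 6th, 9th, ...).
Applying that to "FFScPSbawq" gives "ssW".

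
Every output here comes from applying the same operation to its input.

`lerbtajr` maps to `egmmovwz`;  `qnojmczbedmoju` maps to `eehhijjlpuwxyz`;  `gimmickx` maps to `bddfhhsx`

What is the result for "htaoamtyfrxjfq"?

aacehjlmoostvv

The pattern: shift every letter 5 places backward in the alphabet (wrapping around), then sort the characters into alphabetical order.
For "htaoamtyfrxjfq" the result is "aacehjlmoostvv".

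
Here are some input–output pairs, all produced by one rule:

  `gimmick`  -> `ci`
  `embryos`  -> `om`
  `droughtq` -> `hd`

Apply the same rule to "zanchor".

oa

Looking at the pairs, the operation is to move the first 3 characters to the end (rotate left by 3), then keep one character in every 3, starting at position 3 (positions 3rd, 6th, 9th, ...).
"zanchor" → "chorzan" → "oa".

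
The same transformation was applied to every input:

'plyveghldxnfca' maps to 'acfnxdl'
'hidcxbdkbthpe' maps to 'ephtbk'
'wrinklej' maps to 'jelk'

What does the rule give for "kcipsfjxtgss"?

ssgtxj

Looking at the pairs, the operation is to take characters alternately from the front and the back (1st, last, 2nd, 2nd-last, ...), then keep every other character starting from the second (positions 2nd, 4th, 6th, ...).
On "kcipsfjxtgss": the first step gives "kscsigptsxfj", and the second then gives "ssgtxj".
(Check on "hidcxbdkbthpe": → "heipdhctxbbkd" → "ephtbk" ✓)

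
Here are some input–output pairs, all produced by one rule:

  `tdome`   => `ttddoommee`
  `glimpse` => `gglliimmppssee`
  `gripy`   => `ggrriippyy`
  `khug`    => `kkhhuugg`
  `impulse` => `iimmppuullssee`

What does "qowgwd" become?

qqoowwggwwdd

What's happening: double every character.
"qowgwd" → "qqoowwggwwdd".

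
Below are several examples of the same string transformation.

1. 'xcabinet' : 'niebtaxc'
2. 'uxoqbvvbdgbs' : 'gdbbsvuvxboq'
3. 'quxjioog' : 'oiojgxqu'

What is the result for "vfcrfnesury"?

usreynvffrc

In each case the input is transformed by: move the last 3 characters to the front (rotate right by 3), then take characters alternately from the front and the back (1st, last, 2nd, 2nd-last, ...).
Applying both steps to "vfcrfnesury": "uryvfcrfnes", then "usreynvffrc".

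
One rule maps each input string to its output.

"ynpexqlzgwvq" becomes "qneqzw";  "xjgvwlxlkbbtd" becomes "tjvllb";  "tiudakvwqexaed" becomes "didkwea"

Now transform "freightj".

Rule — keep every other character starting from the second (positions 2nd, 4th, 6th, ...), then move the last character to the front.
For "freightj", step one produces "rihj"; step two turns that into "jrih".
(Check on "tiudakvwqexaed": → "idkwead" → "didkwea" ✓)

jrih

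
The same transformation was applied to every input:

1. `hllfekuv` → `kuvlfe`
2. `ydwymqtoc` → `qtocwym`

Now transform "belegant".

Looking at the pairs, the operation is to delete the first 2 characters, then move the first 3 characters to the end (rotate left by 3).
"belegant" → "legant" → "antleg".

antleg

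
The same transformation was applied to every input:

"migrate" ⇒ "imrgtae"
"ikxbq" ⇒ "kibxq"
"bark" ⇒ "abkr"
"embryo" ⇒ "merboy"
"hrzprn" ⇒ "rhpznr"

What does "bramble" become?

rbmalbe

What's happening: swap each adjacent pair of characters (1↔2, 3↔4, ...).
Doing the same to "bramble": "rbmalbe".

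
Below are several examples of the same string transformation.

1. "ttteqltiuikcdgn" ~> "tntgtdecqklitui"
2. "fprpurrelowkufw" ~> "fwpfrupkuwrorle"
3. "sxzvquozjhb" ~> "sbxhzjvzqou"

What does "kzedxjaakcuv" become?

Each output is the input with this applied: take characters alternately from the front and the back (1st, last, 2nd, 2nd-last, ...).
For "kzedxjaakcuv" the result is "kvzuecdkxaja".

kvzuecdkxaja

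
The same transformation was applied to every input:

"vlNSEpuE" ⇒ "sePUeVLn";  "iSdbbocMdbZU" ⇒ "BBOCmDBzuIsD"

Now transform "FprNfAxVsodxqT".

Each output is the input with this applied: flip the case of every letter, then move the first 3 characters to the end (rotate left by 3).
Working it through for "FprNfAxVsodxqT": intermediate "fPRnFaXvSODXQt", final "nFaXvSODXQtfPR".

nFaXvSODXQtfPR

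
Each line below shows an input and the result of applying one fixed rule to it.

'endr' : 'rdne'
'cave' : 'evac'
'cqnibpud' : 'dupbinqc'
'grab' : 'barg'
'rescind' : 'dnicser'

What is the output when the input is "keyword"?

The transformation: reverse the string.
On "keyword" that produces "drowyek".

drowyek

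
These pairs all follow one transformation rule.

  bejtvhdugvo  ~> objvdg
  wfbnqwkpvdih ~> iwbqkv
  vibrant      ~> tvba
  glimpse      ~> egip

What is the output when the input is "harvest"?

Each output is the input with this applied: keep every other character starting from the first (positions 1st, 3rd, 5th, ...), then move the last character to the front.
Working it through for "harvest": intermediate "hret", final "thre".

thre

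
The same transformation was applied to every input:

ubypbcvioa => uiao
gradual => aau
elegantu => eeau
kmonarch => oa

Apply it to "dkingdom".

io

Looking at the pairs, the operation is to swap each adjacent pair of characters (1↔2, 3↔4, ...), then keep only the vowels.
Working it through for "dkingdom": intermediate "kdnidgmo", final "io".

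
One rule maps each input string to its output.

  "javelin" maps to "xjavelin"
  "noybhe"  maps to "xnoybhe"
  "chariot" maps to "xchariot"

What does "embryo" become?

In each case the input is transformed by: prepend "x".
On "embryo" that produces "xembryo".

xembryo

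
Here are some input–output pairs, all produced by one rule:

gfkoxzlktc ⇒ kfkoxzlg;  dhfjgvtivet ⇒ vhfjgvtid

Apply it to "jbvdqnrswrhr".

The transformation: delete the last 2 characters, then swap the first and last characters.
"jbvdqnrswrhr" → "rbvdqnrswj".
(Check on "gfkoxzlktc": → "gfkoxzlk" → "kfkoxzlg" ✓)

rbvdqnrswj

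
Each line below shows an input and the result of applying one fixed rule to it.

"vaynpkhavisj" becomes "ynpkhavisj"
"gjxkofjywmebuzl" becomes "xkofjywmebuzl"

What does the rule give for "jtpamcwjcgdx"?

The transformation: delete the first 2 characters.
Applying that to "jtpamcwjcgdx" gives "pamcwjcgdx".

pamcwjcgdx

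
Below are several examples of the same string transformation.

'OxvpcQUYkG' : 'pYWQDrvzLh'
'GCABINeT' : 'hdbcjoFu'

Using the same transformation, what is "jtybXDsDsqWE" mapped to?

Each output is the input with this applied: flip the case of every letter, then shift every letter 1 place forward in the alphabet (wrapping around).
Doing the same to "jtybXDsDsqWE": "KUZCyeTeTRxf".

KUZCyeTeTRxf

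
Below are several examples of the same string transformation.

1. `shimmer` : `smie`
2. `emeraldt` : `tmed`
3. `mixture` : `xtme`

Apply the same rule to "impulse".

uple

Rule — sort the characters into reverse alphabetical order, then keep every other character starting from the first (positions 1st, 3rd, 5th, ...).
Working it through for "impulse": intermediate "uspmlie", final "uple".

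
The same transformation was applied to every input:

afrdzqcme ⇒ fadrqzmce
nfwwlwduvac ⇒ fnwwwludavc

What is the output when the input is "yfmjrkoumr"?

The rule is to swap each adjacent pair of characters (1↔2, 3↔4, ...).
Applying that to "yfmjrkoumr" gives "fyjmkruorm".

fyjmkruorm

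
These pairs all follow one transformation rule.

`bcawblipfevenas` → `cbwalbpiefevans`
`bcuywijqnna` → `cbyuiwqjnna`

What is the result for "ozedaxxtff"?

zodexatxff

In each case the input is transformed by: swap each adjacent pair of characters (1↔2, 3↔4, ...).
Doing the same to "ozedaxxtff": "zodexatxff".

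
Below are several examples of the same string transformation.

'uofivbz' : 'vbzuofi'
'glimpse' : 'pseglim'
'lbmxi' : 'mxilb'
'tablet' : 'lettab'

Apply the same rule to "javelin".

linjave

The transformation: move the last 3 characters to the front (rotate right by 3).
So "javelin" becomes "linjave".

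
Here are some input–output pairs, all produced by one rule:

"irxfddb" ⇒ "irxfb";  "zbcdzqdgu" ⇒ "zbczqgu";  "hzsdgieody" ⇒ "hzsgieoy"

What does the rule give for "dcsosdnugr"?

csosnugr

Rule — remove every "d".
For "dcsosdnugr" the result is "csosnugr".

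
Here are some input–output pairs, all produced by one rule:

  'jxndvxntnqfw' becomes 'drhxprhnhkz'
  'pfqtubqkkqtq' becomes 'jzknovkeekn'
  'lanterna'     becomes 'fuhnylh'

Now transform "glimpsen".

The transformation: delete the last character, then shift every letter 6 places backward in the alphabet (wrapping around).
Starting from "glimpsen": after the first operation, "glimpse"; after the second, "afcgjmy".

afcgjmy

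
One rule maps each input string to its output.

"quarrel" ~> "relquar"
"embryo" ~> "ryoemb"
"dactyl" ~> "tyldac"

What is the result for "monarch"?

rchmona

The pattern: move the last 3 characters to the front (rotate right by 3).
"monarch" → "rchmona".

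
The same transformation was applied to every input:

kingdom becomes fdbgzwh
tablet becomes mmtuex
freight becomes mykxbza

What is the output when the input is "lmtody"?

Each output is the input with this applied: shift every letter 7 places backward in the alphabet (wrapping around), then move the last character to the front.
Starting from "lmtody": after the first operation, "efmhwr"; after the second, "refmhw".

refmhw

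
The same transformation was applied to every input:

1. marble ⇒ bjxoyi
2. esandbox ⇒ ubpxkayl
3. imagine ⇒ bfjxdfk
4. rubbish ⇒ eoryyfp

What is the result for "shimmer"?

opefjjb

Each output is the input with this applied: shift every letter 3 places backward in the alphabet (wrapping around), then move the last character to the front.
For "shimmer", step one produces "pefjjbo"; step two turns that into "opefjjb".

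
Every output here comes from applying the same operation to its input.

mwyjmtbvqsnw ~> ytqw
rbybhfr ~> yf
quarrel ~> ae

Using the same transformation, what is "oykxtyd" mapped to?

The rule is to keep one character in every 3, starting at position 3 (positions 3rd, 6th, 9th, ...).
On "oykxtyd" that produces "ky".

ky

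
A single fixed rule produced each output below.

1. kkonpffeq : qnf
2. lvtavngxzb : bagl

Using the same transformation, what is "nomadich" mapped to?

hac

The rule is to swap the first and last characters, then keep one character in every 3, starting at position 1 (positions 1st, 4th, 7th, ...).
For "nomadich", step one produces "homadicn"; step two turns that into "hac".
(Check on "lvtavngxzb": → "bvtavngxzl" → "bagl" ✓)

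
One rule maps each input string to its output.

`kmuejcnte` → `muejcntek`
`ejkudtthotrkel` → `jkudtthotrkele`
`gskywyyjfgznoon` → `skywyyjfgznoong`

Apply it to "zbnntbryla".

What's happening: move the first character to the end.
For "zbnntbryla" the result is "bnntbrylaz".

bnntbrylaz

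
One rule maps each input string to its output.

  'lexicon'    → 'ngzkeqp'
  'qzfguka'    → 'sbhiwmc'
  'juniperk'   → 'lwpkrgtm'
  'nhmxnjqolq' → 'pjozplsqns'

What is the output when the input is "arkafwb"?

The rule is to shift every letter 2 places forward in the alphabet (wrapping around).
On "arkafwb" that produces "ctmchyd".

ctmchyd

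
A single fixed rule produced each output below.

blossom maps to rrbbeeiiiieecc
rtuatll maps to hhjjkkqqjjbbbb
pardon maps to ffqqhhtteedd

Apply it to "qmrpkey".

ggcchhffaauuoo

Looking at the pairs, the operation is to shift every letter 10 places backward in the alphabet (wrapping around), then double every character.
On "qmrpkey": the first step gives "gchfauo", and the second then gives "ggcchhffaauuoo".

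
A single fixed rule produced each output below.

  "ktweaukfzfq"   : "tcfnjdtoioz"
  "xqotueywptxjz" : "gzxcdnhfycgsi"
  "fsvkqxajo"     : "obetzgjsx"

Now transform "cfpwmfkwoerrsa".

Each output is the input with this applied: shift every letter 9 places forward in the alphabet (wrapping around).
Applying that to "cfpwmfkwoerrsa" gives "loyfvotfxnaabj".

loyfvotfxnaabj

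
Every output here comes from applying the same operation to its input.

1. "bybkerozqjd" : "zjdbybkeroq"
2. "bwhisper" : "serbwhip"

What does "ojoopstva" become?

What's happening: move the last 3 characters to the front (rotate right by 3), then swap the first and last characters.
For "ojoopstva", step one produces "tvaojoops"; step two turns that into "svaojoopt".

svaojoopt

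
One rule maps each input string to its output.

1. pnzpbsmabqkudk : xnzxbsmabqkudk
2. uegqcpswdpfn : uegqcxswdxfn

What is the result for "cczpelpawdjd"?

cczxelxawdjd

What's happening: replace every "p" with "x".
So "cczpelpawdjd" becomes "cczxelxawdjd".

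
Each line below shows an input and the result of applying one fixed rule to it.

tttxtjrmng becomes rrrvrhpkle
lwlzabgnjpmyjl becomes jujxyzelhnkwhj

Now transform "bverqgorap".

ztcpoempyn

Rule — shift every letter 2 places backward in the alphabet (wrapping around).
On "bverqgorap" that produces "ztcpoempyn".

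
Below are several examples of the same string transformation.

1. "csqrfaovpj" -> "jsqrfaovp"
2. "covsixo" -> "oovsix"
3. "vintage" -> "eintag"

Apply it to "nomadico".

The rule is to delete the first character, then move the last character to the front.
On "nomadico": the first step gives "omadico", and the second then gives "oomadic".

oomadic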